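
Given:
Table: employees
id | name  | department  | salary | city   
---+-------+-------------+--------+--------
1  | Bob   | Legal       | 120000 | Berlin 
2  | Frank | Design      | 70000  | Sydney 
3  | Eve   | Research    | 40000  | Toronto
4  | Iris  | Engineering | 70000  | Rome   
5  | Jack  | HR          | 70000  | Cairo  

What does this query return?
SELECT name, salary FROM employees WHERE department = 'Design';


Filtering: department = 'Design'
Matching rows: 1

1 rows:
Frank, 70000


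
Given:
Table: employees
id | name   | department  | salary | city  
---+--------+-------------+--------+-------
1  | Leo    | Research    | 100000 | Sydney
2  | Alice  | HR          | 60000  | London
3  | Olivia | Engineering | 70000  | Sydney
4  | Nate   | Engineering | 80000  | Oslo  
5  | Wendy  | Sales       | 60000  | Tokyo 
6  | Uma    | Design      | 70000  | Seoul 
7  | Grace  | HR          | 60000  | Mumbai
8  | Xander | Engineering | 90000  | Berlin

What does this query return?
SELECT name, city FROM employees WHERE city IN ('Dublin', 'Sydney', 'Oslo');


Filtering: city IN ('Dublin', 'Sydney', 'Oslo')
Matching: 3 rows

3 rows:
Leo, Sydney
Olivia, Sydney
Nate, Oslo


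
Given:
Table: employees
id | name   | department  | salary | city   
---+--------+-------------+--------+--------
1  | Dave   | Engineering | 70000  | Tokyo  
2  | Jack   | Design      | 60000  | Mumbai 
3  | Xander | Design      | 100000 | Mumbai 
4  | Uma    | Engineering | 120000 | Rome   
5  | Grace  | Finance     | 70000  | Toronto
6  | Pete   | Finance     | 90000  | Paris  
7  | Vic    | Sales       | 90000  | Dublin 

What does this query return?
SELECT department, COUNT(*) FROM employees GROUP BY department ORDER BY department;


Assigning each row to its department group:
  Dave -> Engineering
  Jack -> Design
  Xander -> Design
  Uma -> Engineering
  Grace -> Finance
  Pete -> Finance
  Vic -> Sales


4 groups:
Design, 2
Engineering, 2
Finance, 2
Sales, 1


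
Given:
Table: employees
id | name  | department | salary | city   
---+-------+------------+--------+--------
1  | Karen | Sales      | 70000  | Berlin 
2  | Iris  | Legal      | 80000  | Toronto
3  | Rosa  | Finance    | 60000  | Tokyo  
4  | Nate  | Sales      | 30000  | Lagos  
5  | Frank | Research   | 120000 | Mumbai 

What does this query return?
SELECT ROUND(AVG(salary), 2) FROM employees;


SUM(salary) = 360000
COUNT = 5
ROUND(AVG, 2) = ROUND(360000 / 5, 2) = 72000.0

72000.0


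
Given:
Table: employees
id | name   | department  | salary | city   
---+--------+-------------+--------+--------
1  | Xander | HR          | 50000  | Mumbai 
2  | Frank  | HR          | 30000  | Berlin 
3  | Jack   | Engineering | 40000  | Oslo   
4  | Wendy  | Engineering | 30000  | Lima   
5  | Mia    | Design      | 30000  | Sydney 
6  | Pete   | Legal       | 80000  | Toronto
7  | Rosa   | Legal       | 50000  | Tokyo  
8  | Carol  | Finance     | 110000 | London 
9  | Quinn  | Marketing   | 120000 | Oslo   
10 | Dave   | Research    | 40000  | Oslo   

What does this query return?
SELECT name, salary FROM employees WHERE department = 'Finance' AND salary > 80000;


Filtering: department = 'Finance' AND salary > 80000
Matching: 1 rows

1 rows:
Carol, 110000


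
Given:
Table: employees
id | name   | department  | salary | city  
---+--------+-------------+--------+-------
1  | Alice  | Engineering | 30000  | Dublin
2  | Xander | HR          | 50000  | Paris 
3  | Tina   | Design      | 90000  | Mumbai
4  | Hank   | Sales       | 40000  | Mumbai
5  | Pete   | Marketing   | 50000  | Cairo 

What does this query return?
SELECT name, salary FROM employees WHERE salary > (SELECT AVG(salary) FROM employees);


Subquery: AVG(salary) = 52000.0
Filtering: salary > 52000.0
  Tina (90000) -> MATCH


1 rows:
Tina, 90000


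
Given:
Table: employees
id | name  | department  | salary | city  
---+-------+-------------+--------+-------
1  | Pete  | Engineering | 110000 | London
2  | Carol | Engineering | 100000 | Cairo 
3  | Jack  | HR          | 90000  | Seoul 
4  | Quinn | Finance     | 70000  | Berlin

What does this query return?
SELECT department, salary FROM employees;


Projecting columns: department, salary

4 rows:
Engineering, 110000
Engineering, 100000
HR, 90000
Finance, 70000


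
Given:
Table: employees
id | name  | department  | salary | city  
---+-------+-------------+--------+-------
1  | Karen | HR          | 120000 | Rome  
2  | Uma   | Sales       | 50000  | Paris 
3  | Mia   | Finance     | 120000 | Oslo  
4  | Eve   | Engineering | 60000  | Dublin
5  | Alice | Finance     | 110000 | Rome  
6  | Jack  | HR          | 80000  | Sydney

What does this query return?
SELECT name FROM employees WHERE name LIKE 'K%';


LIKE 'K%' matches names starting with 'K'
Matching: 1

1 rows:
Karen


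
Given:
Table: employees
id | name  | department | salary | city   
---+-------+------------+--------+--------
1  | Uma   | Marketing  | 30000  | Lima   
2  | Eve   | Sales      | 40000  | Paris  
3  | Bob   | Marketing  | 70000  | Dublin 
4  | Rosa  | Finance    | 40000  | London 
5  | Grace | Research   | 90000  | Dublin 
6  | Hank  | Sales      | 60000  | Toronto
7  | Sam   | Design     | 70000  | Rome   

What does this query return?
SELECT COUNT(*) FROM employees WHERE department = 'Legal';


Counting rows where department = 'Legal'


0


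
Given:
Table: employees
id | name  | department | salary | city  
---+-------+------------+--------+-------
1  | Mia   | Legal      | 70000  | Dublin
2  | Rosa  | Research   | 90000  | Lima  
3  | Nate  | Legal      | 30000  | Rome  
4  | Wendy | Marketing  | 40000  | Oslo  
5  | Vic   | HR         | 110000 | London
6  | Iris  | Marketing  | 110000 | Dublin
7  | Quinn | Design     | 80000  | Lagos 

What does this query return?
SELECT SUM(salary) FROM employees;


SUM(salary) = 70000 + 90000 + 30000 + 40000 + 110000 + 110000 + 80000 = 530000

530000


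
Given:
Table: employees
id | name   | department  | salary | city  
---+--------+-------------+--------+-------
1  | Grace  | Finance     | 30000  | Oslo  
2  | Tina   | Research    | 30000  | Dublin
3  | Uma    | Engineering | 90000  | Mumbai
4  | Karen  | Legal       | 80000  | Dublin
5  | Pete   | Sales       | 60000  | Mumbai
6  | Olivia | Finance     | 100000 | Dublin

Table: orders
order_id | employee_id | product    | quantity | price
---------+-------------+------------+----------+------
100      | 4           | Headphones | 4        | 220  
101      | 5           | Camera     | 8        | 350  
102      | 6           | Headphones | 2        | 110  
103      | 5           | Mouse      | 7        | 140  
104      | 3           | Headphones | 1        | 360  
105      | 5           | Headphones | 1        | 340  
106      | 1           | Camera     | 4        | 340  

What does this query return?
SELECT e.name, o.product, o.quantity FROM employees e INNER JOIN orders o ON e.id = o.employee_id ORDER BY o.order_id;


Joining employees.id = orders.employee_id:
  employee Karen (id=4) -> order Headphones
  employee Pete (id=5) -> order Camera
  employee Olivia (id=6) -> order Headphones
  employee Pete (id=5) -> order Mouse
  employee Uma (id=3) -> order Headphones
  employee Pete (id=5) -> order Headphones
  employee Grace (id=1) -> order Camera


7 rows:
Karen, Headphones, 4
Pete, Camera, 8
Olivia, Headphones, 2
Pete, Mouse, 7
Uma, Headphones, 1
Pete, Headphones, 1
Grace, Camera, 4


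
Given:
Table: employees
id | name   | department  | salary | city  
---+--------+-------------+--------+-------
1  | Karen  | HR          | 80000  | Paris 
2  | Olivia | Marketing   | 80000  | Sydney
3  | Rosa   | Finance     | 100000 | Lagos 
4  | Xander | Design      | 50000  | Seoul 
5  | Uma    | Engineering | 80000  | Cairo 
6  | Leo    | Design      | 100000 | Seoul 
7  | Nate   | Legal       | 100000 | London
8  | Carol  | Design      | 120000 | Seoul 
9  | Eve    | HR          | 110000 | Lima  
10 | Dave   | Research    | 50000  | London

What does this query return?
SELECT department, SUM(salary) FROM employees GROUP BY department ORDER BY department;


Summing salary within each department:
  Design: 50000 + 100000 + 120000 = 270000
  Engineering: 80000 = 80000
  Finance: 100000 = 100000
  HR: 80000 + 110000 = 190000
  Legal: 100000 = 100000
  Marketing: 80000 = 80000
  Research: 50000 = 50000


7 groups:
Design, 270000
Engineering, 80000
Finance, 100000
HR, 190000
Legal, 100000
Marketing, 80000
Research, 50000


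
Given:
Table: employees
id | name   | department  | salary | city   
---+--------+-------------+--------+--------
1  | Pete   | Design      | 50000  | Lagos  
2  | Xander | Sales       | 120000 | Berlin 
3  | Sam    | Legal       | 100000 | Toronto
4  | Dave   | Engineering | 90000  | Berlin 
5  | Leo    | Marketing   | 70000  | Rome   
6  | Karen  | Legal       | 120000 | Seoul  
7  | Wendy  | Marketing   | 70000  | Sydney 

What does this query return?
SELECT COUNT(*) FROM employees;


COUNT(*) counts all rows

7


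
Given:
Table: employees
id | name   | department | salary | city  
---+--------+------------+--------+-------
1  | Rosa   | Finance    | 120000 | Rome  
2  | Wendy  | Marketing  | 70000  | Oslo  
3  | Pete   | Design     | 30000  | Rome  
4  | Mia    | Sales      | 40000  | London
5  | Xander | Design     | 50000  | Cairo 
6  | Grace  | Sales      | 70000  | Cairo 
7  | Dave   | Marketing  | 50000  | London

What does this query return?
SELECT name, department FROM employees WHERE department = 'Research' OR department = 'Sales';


Filtering: department = 'Research' OR 'Sales'
Matching: 2 rows

2 rows:
Mia, Sales
Grace, Sales


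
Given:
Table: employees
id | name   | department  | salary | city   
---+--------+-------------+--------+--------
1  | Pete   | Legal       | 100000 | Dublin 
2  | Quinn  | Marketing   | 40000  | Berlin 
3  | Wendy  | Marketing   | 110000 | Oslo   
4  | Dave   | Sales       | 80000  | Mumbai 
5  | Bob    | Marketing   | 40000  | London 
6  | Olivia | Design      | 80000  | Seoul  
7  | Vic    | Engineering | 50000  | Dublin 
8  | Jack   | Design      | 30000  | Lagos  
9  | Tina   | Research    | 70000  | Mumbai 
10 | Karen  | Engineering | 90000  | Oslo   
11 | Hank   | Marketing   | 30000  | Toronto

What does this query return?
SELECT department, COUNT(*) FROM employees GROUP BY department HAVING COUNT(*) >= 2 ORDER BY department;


Groups with count >= 2:
  Design: 2 -> PASS
  Engineering: 2 -> PASS
  Marketing: 4 -> PASS
  Legal: 1 -> filtered out
  Research: 1 -> filtered out
  Sales: 1 -> filtered out


3 groups:
Design, 2
Engineering, 2
Marketing, 4


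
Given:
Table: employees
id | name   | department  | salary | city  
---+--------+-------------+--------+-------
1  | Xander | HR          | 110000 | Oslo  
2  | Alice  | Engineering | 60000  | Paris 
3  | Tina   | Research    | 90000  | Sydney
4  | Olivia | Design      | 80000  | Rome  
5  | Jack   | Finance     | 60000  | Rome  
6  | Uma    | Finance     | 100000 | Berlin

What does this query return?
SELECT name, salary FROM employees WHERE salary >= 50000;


Filtering: salary >= 50000
Matching: 6 rows

6 rows:
Xander, 110000
Alice, 60000
Tina, 90000
Olivia, 80000
Jack, 60000
Uma, 100000


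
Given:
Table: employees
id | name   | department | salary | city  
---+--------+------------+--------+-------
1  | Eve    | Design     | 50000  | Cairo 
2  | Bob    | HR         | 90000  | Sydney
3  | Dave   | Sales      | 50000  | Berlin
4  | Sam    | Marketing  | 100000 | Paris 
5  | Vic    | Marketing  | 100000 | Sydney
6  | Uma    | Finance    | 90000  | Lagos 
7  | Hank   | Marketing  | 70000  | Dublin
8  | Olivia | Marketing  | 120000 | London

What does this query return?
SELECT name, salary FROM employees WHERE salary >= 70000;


Filtering: salary >= 70000
Matching: 6 rows

6 rows:
Bob, 90000
Sam, 100000
Vic, 100000
Uma, 90000
Hank, 70000
Olivia, 120000


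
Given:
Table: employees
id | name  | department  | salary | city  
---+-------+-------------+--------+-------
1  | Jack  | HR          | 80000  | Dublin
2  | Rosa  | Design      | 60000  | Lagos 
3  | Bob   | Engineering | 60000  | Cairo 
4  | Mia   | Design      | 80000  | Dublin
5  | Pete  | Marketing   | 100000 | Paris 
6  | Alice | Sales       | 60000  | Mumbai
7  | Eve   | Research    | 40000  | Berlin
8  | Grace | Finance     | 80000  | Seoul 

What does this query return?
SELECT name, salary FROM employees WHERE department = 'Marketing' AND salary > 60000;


Filtering: department = 'Marketing' AND salary > 60000
Matching: 1 rows

1 rows:
Pete, 100000


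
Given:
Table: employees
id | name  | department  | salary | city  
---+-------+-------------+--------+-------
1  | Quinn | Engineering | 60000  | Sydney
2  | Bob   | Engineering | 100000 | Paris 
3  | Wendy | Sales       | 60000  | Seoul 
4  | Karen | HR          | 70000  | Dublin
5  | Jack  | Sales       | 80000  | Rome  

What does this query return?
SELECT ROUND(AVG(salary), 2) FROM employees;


SUM(salary) = 370000
COUNT = 5
ROUND(AVG, 2) = ROUND(370000 / 5, 2) = 74000.0

74000.0


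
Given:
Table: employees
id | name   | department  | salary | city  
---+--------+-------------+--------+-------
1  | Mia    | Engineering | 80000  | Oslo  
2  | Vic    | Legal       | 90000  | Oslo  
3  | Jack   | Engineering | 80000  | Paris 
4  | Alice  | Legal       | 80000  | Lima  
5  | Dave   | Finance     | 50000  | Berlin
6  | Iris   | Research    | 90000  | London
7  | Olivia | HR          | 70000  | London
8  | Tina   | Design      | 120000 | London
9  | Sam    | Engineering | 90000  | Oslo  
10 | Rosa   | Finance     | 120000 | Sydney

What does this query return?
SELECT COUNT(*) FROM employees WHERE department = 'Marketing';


Counting rows where department = 'Marketing'


0


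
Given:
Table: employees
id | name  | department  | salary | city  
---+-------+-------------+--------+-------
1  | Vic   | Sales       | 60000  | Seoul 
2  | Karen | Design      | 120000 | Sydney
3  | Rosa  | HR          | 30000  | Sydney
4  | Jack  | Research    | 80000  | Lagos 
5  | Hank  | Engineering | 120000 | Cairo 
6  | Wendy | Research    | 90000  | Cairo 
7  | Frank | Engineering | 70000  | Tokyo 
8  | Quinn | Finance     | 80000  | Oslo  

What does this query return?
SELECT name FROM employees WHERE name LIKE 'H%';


LIKE 'H%' matches names starting with 'H'
Matching: 1

1 rows:
Hank


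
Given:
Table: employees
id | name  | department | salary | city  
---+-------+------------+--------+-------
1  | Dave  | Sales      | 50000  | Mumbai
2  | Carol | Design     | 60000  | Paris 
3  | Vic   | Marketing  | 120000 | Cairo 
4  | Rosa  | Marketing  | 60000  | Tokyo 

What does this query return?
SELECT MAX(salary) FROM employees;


Salaries: 50000, 60000, 120000, 60000
MAX = 120000

120000


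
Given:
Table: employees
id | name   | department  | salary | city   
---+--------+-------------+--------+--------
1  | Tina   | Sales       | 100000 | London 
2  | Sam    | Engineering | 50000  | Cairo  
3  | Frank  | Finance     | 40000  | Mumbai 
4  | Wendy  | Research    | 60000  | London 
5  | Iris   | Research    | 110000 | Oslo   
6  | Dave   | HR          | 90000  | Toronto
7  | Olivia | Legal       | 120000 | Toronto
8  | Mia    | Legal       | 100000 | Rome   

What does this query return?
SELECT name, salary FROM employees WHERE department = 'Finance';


Filtering: department = 'Finance'
Matching rows: 1

1 rows:
Frank, 40000


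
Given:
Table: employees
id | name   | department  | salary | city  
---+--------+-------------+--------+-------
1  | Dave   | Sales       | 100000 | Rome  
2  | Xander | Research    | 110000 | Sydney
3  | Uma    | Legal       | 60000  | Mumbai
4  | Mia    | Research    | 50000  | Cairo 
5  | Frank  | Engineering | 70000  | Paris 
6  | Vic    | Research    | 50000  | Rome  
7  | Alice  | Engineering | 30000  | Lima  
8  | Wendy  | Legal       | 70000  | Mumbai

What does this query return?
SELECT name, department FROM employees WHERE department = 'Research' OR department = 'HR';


Filtering: department = 'Research' OR 'HR'
Matching: 3 rows

3 rows:
Xander, Research
Mia, Research
Vic, Research


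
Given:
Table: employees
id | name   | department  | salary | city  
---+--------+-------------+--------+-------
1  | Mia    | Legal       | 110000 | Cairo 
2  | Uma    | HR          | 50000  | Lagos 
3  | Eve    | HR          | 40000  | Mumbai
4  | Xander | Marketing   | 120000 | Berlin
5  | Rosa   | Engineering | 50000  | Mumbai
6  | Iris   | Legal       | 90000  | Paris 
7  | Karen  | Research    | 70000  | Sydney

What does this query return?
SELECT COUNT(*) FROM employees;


COUNT(*) counts all rows

7


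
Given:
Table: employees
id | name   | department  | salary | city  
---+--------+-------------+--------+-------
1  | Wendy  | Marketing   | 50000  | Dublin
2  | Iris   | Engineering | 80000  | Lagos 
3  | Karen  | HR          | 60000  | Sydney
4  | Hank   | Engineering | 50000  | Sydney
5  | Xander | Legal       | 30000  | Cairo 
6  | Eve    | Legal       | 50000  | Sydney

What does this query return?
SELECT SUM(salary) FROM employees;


SUM(salary) = 50000 + 80000 + 60000 + 50000 + 30000 + 50000 = 320000

320000


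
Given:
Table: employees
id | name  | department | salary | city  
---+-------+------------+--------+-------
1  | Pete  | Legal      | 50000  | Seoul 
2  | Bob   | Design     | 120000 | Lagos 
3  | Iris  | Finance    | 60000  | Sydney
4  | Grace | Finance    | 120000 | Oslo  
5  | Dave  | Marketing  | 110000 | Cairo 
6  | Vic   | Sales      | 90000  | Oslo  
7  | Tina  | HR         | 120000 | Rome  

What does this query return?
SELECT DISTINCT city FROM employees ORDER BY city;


All 'city' values (row order): Seoul, Lagos, Sydney, Oslo, Cairo, Oslo, Rome
Removing duplicates leaves 6 unique value(s).

6 values:
Cairo
Lagos
Oslo
Rome
Seoul
Sydney


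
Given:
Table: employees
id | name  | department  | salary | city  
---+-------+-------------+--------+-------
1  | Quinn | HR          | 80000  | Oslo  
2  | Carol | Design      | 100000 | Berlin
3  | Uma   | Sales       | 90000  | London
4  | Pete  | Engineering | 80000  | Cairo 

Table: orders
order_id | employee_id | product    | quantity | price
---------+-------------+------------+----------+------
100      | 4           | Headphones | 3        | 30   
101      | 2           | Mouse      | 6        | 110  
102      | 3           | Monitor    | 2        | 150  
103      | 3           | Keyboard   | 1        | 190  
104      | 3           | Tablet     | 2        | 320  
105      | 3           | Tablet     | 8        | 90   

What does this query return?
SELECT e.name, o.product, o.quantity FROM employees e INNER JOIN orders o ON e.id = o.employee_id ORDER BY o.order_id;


Joining employees.id = orders.employee_id:
  employee Pete (id=4) -> order Headphones
  employee Carol (id=2) -> order Mouse
  employee Uma (id=3) -> order Monitor
  employee Uma (id=3) -> order Keyboard
  employee Uma (id=3) -> order Tablet
  employee Uma (id=3) -> order Tablet


6 rows:
Pete, Headphones, 3
Carol, Mouse, 6
Uma, Monitor, 2
Uma, Keyboard, 1
Uma, Tablet, 2
Uma, Tablet, 8


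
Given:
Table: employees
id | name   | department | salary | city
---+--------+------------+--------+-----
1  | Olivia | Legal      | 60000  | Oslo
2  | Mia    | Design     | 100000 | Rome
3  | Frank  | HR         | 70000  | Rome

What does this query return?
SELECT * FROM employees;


SELECT * returns all 3 rows with all columns

3 rows:
1, Olivia, Legal, 60000, Oslo
2, Mia, Design, 100000, Rome
3, Frank, HR, 70000, Rome


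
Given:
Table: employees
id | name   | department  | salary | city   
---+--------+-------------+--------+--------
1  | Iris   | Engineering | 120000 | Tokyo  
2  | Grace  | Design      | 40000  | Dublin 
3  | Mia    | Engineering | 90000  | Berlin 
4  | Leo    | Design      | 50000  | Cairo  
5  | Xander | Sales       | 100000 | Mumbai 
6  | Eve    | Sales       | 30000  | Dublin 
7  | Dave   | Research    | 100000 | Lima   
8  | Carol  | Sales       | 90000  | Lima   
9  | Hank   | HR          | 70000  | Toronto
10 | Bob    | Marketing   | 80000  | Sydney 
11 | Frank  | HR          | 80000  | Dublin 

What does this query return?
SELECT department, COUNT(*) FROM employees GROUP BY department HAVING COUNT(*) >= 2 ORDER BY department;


Groups with count >= 2:
  Design: 2 -> PASS
  Engineering: 2 -> PASS
  HR: 2 -> PASS
  Sales: 3 -> PASS
  Marketing: 1 -> filtered out
  Research: 1 -> filtered out


4 groups:
Design, 2
Engineering, 2
HR, 2
Sales, 3


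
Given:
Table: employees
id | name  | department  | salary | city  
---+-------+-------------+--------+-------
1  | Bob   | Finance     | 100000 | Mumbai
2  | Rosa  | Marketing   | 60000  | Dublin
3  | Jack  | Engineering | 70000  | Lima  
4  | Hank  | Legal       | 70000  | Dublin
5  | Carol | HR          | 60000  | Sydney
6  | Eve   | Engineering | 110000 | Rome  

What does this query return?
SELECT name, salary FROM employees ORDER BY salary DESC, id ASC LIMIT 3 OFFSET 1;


Sort by salary DESC (id ASC tiebreak), then skip 1 and take 3
Rows 2 through 4

3 rows:
Bob, 100000
Jack, 70000
Hank, 70000


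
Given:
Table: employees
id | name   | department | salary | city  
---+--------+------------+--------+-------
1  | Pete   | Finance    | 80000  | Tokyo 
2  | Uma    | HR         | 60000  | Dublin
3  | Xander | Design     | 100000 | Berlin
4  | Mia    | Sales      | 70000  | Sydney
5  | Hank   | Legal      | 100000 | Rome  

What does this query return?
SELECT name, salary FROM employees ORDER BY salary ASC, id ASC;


Sorting by salary ASC, then id ASC for ties

5 rows:
Uma, 60000
Mia, 70000
Pete, 80000
Xander, 100000
Hank, 100000


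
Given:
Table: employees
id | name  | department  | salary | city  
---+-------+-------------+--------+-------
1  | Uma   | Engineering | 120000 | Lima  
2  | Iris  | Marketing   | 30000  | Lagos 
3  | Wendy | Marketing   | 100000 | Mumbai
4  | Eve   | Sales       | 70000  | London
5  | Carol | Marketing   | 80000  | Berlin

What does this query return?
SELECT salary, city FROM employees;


Projecting columns: salary, city

5 rows:
120000, Lima
30000, Lagos
100000, Mumbai
70000, London
80000, Berlin


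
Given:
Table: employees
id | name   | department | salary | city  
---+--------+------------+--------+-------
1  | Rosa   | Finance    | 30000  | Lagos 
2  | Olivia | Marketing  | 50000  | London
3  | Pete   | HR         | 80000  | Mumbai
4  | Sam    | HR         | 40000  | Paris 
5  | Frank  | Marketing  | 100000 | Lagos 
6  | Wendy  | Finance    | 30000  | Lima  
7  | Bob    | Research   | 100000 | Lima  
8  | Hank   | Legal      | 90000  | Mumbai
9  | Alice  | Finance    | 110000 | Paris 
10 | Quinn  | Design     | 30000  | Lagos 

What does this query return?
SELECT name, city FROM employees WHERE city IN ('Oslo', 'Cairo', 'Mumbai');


Filtering: city IN ('Oslo', 'Cairo', 'Mumbai')
Matching: 2 rows

2 rows:
Pete, Mumbai
Hank, Mumbai


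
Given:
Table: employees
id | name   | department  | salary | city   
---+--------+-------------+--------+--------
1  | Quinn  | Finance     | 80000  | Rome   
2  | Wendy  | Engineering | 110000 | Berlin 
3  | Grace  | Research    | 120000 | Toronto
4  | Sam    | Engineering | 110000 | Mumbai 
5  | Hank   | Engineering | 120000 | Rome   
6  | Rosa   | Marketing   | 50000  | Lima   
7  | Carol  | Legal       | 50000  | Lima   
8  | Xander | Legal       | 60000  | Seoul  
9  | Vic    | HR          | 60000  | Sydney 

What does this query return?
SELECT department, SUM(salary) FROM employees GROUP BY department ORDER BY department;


Summing salary within each department:
  Engineering: 110000 + 110000 + 120000 = 340000
  Finance: 80000 = 80000
  HR: 60000 = 60000
  Legal: 50000 + 60000 = 110000
  Marketing: 50000 = 50000
  Research: 120000 = 120000


6 groups:
Engineering, 340000
Finance, 80000
HR, 60000
Legal, 110000
Marketing, 50000
Research, 120000


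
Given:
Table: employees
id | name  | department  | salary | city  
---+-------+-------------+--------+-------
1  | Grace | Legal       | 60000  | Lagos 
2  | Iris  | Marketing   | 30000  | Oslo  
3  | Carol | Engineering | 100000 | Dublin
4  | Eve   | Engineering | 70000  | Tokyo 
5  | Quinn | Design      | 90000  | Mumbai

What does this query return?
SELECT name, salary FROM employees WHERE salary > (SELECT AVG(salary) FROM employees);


Subquery: AVG(salary) = 70000.0
Filtering: salary > 70000.0
  Carol (100000) -> MATCH
  Quinn (90000) -> MATCH


2 rows:
Carol, 100000
Quinn, 90000


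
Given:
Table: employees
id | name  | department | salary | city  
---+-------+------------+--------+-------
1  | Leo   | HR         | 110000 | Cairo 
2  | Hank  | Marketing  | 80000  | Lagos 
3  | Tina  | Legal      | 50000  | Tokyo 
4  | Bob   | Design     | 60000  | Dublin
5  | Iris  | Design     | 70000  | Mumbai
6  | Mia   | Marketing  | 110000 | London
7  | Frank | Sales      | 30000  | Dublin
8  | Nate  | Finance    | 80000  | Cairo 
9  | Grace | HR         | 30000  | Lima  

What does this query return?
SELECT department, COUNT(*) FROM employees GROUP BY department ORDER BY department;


Assigning each row to its department group:
  Leo -> HR
  Hank -> Marketing
  Tina -> Legal
  Bob -> Design
  Iris -> Design
  Mia -> Marketing
  Frank -> Sales
  Nate -> Finance
  Grace -> HR


6 groups:
Design, 2
Finance, 1
HR, 2
Legal, 1
Marketing, 2
Sales, 1


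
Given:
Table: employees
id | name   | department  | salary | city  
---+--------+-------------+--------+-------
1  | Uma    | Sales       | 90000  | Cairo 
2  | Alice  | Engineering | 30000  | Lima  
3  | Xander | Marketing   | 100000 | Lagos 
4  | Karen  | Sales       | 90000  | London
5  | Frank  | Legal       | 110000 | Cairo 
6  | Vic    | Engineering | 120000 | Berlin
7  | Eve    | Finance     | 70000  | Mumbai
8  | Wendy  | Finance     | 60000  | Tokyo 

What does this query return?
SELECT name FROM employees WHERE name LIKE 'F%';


LIKE 'F%' matches names starting with 'F'
Matching: 1

1 rows:
Frank


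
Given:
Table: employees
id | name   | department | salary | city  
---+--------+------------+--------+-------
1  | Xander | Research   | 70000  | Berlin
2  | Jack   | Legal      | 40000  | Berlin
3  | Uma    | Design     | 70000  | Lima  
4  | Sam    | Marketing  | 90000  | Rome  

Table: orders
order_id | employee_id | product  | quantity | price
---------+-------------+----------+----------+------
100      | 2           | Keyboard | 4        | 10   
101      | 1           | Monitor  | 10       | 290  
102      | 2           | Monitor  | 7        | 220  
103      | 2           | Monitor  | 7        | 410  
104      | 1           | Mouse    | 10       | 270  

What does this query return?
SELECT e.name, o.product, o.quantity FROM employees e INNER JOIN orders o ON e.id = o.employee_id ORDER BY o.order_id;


Joining employees.id = orders.employee_id:
  employee Jack (id=2) -> order Keyboard
  employee Xander (id=1) -> order Monitor
  employee Jack (id=2) -> order Monitor
  employee Jack (id=2) -> order Monitor
  employee Xander (id=1) -> order Mouse


5 rows:
Jack, Keyboard, 4
Xander, Monitor, 10
Jack, Monitor, 7
Jack, Monitor, 7
Xander, Mouse, 10


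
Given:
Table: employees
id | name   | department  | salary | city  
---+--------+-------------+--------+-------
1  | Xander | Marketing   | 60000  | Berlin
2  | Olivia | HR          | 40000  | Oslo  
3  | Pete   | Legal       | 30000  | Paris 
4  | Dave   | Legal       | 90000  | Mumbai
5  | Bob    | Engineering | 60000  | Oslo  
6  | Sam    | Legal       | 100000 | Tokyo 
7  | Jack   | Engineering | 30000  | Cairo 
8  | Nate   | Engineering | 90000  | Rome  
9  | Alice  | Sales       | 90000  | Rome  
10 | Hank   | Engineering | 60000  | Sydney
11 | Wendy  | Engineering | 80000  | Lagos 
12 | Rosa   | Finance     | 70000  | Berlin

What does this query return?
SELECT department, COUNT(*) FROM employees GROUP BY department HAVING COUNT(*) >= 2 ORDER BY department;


Groups with count >= 2:
  Engineering: 5 -> PASS
  Legal: 3 -> PASS
  Finance: 1 -> filtered out
  HR: 1 -> filtered out
  Marketing: 1 -> filtered out
  Sales: 1 -> filtered out


2 groups:
Engineering, 5
Legal, 3


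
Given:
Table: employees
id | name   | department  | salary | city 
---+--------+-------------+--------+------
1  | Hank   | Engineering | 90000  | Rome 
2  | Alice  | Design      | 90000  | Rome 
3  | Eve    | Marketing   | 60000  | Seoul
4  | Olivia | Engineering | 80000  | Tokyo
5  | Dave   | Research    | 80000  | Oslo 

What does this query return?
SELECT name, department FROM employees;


Projecting columns: name, department

5 rows:
Hank, Engineering
Alice, Design
Eve, Marketing
Olivia, Engineering
Dave, Research


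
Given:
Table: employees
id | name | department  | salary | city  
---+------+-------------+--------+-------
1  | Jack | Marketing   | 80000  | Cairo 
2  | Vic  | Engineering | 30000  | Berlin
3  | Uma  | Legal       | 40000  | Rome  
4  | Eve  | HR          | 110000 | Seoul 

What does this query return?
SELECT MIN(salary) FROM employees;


Salaries: 80000, 30000, 40000, 110000
MIN = 30000

30000


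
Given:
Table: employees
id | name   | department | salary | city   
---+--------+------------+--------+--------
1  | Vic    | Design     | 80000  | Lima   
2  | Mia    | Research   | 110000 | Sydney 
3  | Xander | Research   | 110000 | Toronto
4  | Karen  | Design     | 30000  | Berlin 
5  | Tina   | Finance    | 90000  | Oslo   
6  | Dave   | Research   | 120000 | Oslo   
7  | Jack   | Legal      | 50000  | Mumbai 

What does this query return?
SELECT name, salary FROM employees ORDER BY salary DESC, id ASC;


Sorting by salary DESC, then id ASC for ties

7 rows:
Dave, 120000
Mia, 110000
Xander, 110000
Tina, 90000
Vic, 80000
Jack, 50000
Karen, 30000


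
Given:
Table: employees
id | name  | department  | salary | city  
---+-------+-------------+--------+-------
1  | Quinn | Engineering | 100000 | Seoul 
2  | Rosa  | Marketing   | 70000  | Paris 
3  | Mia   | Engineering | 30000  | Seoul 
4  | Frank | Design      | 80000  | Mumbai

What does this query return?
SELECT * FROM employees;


SELECT * returns all 4 rows with all columns

4 rows:
1, Quinn, Engineering, 100000, Seoul
2, Rosa, Marketing, 70000, Paris
3, Mia, Engineering, 30000, Seoul
4, Frank, Design, 80000, Mumbai


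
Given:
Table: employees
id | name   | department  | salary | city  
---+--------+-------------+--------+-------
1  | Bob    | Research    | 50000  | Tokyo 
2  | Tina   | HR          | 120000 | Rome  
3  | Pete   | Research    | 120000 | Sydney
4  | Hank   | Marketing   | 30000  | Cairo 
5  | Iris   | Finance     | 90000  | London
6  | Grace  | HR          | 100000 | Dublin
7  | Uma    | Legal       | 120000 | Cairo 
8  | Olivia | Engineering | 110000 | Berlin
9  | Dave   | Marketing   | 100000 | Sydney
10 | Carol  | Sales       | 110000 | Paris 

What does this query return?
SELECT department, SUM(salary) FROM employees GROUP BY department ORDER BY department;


Summing salary within each department:
  Engineering: 110000 = 110000
  Finance: 90000 = 90000
  HR: 120000 + 100000 = 220000
  Legal: 120000 = 120000
  Marketing: 30000 + 100000 = 130000
  Research: 50000 + 120000 = 170000
  Sales: 110000 = 110000


7 groups:
Engineering, 110000
Finance, 90000
HR, 220000
Legal, 120000
Marketing, 130000
Research, 170000
Sales, 110000


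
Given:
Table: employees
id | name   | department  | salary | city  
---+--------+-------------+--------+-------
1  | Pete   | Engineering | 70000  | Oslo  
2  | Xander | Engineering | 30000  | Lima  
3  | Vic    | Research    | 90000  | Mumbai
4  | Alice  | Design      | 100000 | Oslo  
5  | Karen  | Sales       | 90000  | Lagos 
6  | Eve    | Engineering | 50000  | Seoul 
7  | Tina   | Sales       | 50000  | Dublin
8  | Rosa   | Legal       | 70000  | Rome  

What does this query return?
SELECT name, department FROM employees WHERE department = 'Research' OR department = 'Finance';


Filtering: department = 'Research' OR 'Finance'
Matching: 1 rows

1 rows:
Vic, Research


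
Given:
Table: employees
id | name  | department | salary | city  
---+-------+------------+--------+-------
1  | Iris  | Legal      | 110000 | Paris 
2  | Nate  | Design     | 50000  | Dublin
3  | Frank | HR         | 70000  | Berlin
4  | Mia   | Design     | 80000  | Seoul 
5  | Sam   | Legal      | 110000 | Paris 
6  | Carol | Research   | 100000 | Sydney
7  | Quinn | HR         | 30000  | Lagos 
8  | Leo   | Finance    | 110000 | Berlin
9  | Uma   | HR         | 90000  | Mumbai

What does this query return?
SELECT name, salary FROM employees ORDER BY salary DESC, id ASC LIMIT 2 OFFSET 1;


Sort by salary DESC (id ASC tiebreak), then skip 1 and take 2
Rows 2 through 3

2 rows:
Sam, 110000
Leo, 110000


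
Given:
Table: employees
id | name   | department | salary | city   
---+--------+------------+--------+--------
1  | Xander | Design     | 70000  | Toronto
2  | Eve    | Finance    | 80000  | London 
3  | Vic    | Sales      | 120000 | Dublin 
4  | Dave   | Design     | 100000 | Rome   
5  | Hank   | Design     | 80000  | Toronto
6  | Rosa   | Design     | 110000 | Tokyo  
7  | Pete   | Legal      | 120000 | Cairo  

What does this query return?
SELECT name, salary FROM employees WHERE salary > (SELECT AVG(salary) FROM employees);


Subquery: AVG(salary) = 97142.86
Filtering: salary > 97142.86
  Vic (120000) -> MATCH
  Dave (100000) -> MATCH
  Rosa (110000) -> MATCH
  Pete (120000) -> MATCH


4 rows:
Vic, 120000
Dave, 100000
Rosa, 110000
Pete, 120000


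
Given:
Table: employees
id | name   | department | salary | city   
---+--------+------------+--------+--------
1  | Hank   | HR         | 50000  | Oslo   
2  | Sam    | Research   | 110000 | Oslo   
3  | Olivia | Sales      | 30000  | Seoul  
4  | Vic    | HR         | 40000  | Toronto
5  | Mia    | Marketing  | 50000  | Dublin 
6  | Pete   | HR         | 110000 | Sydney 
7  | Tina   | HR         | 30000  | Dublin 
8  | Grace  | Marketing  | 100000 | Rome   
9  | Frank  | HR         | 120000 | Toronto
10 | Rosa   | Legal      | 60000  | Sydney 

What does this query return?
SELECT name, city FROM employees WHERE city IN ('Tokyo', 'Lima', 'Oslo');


Filtering: city IN ('Tokyo', 'Lima', 'Oslo')
Matching: 2 rows

2 rows:
Hank, Oslo
Sam, Oslo


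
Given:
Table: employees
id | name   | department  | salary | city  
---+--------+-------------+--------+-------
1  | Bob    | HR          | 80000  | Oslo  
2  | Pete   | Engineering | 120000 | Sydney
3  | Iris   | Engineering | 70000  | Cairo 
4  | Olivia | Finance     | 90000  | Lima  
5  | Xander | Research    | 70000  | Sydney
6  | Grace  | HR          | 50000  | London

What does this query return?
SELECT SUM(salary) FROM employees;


SUM(salary) = 80000 + 120000 + 70000 + 90000 + 70000 + 50000 = 480000

480000


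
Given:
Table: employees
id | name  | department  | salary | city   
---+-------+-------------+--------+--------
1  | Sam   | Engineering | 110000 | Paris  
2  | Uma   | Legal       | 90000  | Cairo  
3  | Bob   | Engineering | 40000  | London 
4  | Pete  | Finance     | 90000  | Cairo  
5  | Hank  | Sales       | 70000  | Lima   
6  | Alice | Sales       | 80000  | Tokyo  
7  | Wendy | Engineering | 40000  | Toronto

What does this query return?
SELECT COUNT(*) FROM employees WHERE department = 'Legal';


Counting rows where department = 'Legal'
  Uma -> MATCH


1


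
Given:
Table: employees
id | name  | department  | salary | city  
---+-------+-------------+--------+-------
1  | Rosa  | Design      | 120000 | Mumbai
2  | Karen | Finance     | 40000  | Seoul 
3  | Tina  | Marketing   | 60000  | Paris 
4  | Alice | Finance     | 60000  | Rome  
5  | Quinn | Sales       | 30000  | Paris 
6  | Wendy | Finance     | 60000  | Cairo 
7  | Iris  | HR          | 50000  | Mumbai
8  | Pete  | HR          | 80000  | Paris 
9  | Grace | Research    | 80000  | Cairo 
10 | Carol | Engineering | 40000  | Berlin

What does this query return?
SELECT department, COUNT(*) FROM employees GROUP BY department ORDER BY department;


Assigning each row to its department group:
  Rosa -> Design
  Karen -> Finance
  Tina -> Marketing
  Alice -> Finance
  Quinn -> Sales
  Wendy -> Finance
  Iris -> HR
  Pete -> HR
  Grace -> Research
  Carol -> Engineering


7 groups:
Design, 1
Engineering, 1
Finance, 3
HR, 2
Marketing, 1
Research, 1
Sales, 1


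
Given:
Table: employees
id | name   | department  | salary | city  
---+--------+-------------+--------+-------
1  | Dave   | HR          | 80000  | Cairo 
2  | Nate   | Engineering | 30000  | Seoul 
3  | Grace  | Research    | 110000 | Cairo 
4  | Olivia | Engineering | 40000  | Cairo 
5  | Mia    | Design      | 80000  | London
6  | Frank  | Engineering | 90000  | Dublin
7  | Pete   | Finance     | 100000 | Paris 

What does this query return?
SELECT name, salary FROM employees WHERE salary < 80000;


Filtering: salary < 80000
Matching: 2 rows

2 rows:
Nate, 30000
Olivia, 40000


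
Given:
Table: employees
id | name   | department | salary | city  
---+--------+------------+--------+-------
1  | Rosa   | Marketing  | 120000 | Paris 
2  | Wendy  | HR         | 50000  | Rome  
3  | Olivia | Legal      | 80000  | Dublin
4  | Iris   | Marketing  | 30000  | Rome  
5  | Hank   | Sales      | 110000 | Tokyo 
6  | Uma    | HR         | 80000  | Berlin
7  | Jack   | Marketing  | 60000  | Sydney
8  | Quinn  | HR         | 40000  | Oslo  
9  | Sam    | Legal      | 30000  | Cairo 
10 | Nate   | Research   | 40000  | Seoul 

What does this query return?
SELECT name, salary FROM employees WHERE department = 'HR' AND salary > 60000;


Filtering: department = 'HR' AND salary > 60000
Matching: 1 rows

1 rows:
Uma, 80000


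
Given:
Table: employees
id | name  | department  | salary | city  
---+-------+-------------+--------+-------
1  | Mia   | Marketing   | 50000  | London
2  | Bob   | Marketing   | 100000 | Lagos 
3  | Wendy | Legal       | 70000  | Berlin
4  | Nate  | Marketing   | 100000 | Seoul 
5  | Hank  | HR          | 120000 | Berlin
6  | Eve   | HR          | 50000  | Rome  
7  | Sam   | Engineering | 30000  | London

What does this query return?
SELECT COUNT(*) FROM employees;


COUNT(*) counts all rows

7


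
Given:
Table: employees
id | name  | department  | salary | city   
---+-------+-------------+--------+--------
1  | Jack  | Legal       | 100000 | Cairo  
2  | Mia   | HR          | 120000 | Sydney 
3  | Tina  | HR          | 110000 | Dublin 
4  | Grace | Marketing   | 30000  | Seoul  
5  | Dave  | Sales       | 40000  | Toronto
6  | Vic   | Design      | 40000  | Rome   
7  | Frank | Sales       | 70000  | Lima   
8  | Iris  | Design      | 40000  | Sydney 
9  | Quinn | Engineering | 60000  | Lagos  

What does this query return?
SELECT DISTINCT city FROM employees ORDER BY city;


All 'city' values (row order): Cairo, Sydney, Dublin, Seoul, Toronto, Rome, Lima, Sydney, Lagos
Removing duplicates leaves 8 unique value(s).

8 values:
Cairo
Dublin
Lagos
Lima
Rome
Seoul
Sydney
Toronto


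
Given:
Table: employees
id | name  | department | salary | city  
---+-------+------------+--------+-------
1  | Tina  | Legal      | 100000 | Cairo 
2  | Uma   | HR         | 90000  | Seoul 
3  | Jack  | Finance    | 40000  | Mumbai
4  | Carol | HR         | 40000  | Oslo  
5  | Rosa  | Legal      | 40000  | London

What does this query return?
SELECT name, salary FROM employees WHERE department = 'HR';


Filtering: department = 'HR'
Matching rows: 2

2 rows:
Uma, 90000
Carol, 40000


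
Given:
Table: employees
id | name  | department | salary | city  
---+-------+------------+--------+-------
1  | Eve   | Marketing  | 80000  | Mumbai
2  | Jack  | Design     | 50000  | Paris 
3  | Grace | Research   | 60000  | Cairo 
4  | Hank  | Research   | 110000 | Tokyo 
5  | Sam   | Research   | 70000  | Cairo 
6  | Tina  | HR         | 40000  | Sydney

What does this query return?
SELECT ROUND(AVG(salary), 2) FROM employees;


SUM(salary) = 410000
COUNT = 6
ROUND(AVG, 2) = ROUND(410000 / 6, 2) = 68333.33

68333.33


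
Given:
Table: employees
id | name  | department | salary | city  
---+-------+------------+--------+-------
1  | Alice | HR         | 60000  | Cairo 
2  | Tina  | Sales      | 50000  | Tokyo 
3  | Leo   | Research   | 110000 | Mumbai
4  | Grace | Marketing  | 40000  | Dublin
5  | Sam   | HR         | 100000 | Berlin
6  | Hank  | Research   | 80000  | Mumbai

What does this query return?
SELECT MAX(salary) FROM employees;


Salaries: 60000, 50000, 110000, 40000, 100000, 80000
MAX = 110000

110000
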